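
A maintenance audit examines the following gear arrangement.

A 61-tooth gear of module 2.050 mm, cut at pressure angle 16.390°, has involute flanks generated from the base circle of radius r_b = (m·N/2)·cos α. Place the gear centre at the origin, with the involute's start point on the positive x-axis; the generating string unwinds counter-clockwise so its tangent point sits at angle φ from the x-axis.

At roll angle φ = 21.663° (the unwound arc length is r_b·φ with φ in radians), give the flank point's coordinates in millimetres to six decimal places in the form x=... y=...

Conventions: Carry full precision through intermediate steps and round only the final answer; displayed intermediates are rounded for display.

x=64.119620 y=1.065326

single-mesh involute tooth geometry (61T wheel at module 2.050)
pitch radius r_p = m·N/2 = 2.050·61/2 = 62.525000
base radius r_b = r_p·cos α = 62.525000·cos 16.390° = 59.984186
roll angle φ = 21.663° = 0.37809068 rad
x = r_b·(cos φ + φ·sin φ) = 64.119620
y = r_b·(sin φ − φ·cos φ) = 1.065326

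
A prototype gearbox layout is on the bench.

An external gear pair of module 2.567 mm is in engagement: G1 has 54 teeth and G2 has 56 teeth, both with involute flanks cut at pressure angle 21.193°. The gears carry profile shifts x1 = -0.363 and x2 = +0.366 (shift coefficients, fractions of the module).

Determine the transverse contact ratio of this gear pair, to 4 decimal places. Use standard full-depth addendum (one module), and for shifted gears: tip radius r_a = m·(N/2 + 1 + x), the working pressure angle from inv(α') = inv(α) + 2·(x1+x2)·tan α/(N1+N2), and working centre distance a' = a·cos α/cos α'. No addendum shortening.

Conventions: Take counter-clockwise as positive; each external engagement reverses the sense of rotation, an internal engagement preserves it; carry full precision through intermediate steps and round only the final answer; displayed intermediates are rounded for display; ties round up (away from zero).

single-mesh involute tooth geometry (54T engaging 56T at module 2.567)
base radii: r_b1 = 64.621492, r_b2 = 67.014881
tip radii: r_a1 = 70.944179, r_a2 = 75.382522
inv(α') = inv(21.193°) + 2·(-0.363+0.366)·tan α/(54+56) = 0.01786741  ⇒  α' = 21.20106°
a' = a·cos α / cos α' = 141.1850·cos 21.193°/cos 21.20106° = 141.192700
action lengths: √(r_a1²−r_b1²) = 29.276942, √(r_a2²−r_b2²) = 34.518552
base pitch p_b = π·m·cos α = 7.519052
CR = (29.276942 + 34.518552 − 141.192700·sin 21.20106°)/7.519052 = 1.693607
contact ratio ≈ 1.6936

1.6936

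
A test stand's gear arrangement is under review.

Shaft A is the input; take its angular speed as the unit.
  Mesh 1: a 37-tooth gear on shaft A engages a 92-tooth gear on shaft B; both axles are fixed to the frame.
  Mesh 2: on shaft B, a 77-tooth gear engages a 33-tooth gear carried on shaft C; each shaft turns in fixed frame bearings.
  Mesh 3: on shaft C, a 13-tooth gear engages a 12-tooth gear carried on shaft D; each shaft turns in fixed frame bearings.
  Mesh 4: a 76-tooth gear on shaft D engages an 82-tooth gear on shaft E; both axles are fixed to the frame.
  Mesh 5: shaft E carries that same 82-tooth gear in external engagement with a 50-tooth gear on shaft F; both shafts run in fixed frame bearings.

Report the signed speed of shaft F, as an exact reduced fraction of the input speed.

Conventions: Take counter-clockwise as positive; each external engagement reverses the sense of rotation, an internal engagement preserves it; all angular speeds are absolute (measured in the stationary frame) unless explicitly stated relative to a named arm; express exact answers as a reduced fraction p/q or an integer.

-63973/41400

5-mesh fixed-axis compound train (all bearings frame-fixed)
mesh 1 [37T→92T]: |ω|/ω_in = 1×37/92 = 37/92, sense flips to −
mesh 2 [77T→33T]: |ω|/ω_in = (37/92)×77/33 = 259/276, sense flips to +
mesh 3 [13T→12T]: |ω|/ω_in = (259/276)×13/12 = 3367/3312, sense flips to −
mesh 4 [76T→82T]: |ω|/ω_in = (3367/3312)×76/82 = 63973/67896, sense flips to +
mesh 5 [82T→50T]: |ω|/ω_in = (63973/67896)×82/50 = 63973/41400, sense flips to −
signed output speed (× input speed) = -63973/41400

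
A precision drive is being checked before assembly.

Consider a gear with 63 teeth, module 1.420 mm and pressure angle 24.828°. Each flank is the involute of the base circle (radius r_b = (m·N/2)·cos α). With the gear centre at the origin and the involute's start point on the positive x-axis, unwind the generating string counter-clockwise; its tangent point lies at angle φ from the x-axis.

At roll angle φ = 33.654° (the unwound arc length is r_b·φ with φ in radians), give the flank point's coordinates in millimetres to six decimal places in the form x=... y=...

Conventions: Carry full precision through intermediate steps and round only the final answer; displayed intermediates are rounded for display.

class = single-mesh tooth geometry [base-circle involute, m = 1.420, 63T]
pitch radius r_p = m·N/2 = 1.420·63/2 = 44.730000
base radius r_b = r_p·cos α = 44.730000·cos 24.828° = 40.595713
roll angle φ = 33.654° = 0.58737311 rad
x = r_b·(cos φ + φ·sin φ) = 47.006083
y = r_b·(sin φ − φ·cos φ) = 2.648762

x=47.006083 y=2.648762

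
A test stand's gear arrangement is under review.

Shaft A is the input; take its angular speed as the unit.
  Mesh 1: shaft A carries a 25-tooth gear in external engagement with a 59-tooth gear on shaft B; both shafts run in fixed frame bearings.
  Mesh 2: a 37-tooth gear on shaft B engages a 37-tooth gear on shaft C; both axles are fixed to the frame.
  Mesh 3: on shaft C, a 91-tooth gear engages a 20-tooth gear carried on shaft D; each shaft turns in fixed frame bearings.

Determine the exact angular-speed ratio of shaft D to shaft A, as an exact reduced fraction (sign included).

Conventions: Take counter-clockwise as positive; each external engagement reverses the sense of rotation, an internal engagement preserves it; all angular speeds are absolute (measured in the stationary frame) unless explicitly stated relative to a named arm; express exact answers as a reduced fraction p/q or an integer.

-455/236

class = fixed-axis compound train [3 meshes; 3 ratios multiply, 3 sense flips]
mesh 1 [25T→59T]: running ratio 25/59, sense −
mesh 2 [37T→37T]: running ratio 25/59, sense +
mesh 3 [91T→20T]: running ratio 455/236, sense −
ω_out/ω_in = -455/236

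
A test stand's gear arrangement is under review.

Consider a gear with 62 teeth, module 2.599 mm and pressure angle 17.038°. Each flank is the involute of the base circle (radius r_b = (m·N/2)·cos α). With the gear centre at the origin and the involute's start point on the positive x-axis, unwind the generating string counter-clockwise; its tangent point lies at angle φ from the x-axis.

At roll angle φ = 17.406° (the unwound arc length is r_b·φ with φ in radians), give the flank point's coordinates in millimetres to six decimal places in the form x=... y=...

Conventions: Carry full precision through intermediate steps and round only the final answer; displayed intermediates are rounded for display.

single-mesh involute tooth geometry (62T wheel at module 2.599)
pitch radius r_p = m·N/2 = 2.599·62/2 = 80.569000
base radius r_b = r_p·cos α = 80.569000·cos 17.038° = 77.032878
roll angle φ = 17.406° = 0.30379201 rad
x = r_b·(cos φ + φ·sin φ) = 80.505949
y = r_b·(sin φ − φ·cos φ) = 0.713297

x=80.505949 y=0.713297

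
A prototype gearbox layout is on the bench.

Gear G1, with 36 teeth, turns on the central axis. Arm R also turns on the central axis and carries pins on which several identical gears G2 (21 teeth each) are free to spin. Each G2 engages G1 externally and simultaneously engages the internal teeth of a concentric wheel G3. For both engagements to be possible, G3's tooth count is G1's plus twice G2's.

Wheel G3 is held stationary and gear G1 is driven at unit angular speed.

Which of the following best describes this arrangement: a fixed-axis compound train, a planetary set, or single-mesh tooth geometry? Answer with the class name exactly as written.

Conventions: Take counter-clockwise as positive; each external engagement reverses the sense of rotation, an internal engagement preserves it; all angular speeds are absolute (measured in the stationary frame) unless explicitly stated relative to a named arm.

planetary set

planetary set (36T centre, 21T on arm, 78T internal) — Willis relation
classification: planetary set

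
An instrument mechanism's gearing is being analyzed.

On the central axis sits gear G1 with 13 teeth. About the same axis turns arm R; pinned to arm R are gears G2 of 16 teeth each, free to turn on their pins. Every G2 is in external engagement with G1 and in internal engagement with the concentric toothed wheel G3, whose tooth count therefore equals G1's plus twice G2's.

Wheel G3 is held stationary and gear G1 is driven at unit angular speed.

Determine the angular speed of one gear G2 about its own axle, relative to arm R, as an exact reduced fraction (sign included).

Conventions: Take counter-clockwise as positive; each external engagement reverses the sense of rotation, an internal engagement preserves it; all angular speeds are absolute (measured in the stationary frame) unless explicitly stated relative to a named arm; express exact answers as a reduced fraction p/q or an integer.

-585/928

class = planetary set [G3 = 13+2·16 = 45; Willis about the carrier]
ring teeth: 13 + 2·16 = 45
13(ω_sun−ω_arm) = −45(ω_ring−ω_arm),  ω_ring = 0, ω_sun = 1
13(1−ω_arm) = −45(0−ω_arm)  ⇒  58·ω_arm = 13  ⇒  ω_arm = 13/58
sun–planet mesh: 13·(1−13/58) = −16·(ω_p−ω_arm)  ⇒  ω_p−ω_arm = -585/928
exact speed ratio = -585/928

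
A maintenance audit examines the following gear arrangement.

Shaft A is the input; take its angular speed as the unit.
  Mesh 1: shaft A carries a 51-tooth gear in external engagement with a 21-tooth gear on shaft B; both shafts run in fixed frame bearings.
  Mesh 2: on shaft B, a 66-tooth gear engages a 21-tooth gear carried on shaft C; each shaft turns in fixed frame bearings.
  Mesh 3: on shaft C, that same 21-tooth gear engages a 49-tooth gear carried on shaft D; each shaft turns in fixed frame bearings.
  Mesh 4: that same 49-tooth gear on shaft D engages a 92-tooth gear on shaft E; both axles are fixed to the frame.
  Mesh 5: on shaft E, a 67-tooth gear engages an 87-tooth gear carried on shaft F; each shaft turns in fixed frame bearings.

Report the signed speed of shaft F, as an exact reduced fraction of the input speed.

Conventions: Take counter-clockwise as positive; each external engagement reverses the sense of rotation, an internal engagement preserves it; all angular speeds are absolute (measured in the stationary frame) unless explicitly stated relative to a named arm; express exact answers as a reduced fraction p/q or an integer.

-12529/9338

5-mesh fixed-axis compound train (all bearings frame-fixed)
mesh 1 [51T→21T]: |ω|/ω_in = 1×51/21 = 17/7, sense flips to −
mesh 2 [66T→21T]: |ω|/ω_in = (17/7)×66/21 = 374/49, sense flips to +
mesh 3 [21T→49T]: |ω|/ω_in = (374/49)×21/49 = 1122/343, sense flips to −
mesh 4 [49T→92T]: |ω|/ω_in = (1122/343)×49/92 = 561/322, sense flips to +
mesh 5 [67T→87T]: |ω|/ω_in = (561/322)×67/87 = 12529/9338, sense flips to −
signed output speed (× input speed) = -12529/9338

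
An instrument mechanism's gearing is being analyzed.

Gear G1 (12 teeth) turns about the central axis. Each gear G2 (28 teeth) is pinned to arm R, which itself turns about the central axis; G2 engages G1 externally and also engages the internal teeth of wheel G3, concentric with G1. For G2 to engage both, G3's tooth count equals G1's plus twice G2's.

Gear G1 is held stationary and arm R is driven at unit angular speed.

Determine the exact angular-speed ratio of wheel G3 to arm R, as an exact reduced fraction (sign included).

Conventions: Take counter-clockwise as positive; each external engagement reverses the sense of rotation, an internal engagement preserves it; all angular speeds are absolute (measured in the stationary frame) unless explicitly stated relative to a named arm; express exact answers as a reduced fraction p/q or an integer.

20/17

class = planetary set [G3 = 12+2·28 = 68; Willis about the carrier]
ring teeth: 12 + 2·28 = 68
12(ω_sun−ω_arm) = −68(ω_ring−ω_arm),  ω_sun = 0, ω_arm = 1
ω_ring = 1 − (12/68)(0−1) = 20/17
ω_out/ω_in = 20/17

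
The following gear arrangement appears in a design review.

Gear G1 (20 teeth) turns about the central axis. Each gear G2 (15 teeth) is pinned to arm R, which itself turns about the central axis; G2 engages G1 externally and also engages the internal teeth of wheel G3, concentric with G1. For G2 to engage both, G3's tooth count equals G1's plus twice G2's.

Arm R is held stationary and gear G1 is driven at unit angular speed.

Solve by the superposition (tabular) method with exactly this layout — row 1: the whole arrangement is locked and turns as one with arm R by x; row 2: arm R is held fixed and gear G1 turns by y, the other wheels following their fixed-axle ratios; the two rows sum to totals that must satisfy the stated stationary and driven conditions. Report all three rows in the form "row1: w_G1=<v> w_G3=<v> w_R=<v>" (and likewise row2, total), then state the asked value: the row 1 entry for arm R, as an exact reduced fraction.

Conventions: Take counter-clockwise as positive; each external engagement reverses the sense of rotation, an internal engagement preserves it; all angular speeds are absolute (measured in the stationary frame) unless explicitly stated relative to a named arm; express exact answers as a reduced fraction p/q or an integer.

topology: planetary set — G1 20T / G2 15T / G3 50T, arm = carrier (Willis)
row 1: whole set turns with the arm by x
row 2: sun turns y, ring = −(20/50)·y, arm 0
boundary: total ω_arm = x = 0 and total ω_sun = x + y = 1  ⇒  y = 1, x = 0
row 2 ring = −(20/50)·1 = -2/5
totals (row 1 + row 2): sun 0 + 1 = 1, ring 0 + (-2/5) = -2/5, arm 0 + 0 = 0
asked cell (row1, arm) = 0

row1: w_G1=0 w_G3=0 w_R=0
row2: w_G1=1 w_G3=-2/5 w_R=0
total: w_G1=1 w_G3=-2/5 w_R=0
asked value: 0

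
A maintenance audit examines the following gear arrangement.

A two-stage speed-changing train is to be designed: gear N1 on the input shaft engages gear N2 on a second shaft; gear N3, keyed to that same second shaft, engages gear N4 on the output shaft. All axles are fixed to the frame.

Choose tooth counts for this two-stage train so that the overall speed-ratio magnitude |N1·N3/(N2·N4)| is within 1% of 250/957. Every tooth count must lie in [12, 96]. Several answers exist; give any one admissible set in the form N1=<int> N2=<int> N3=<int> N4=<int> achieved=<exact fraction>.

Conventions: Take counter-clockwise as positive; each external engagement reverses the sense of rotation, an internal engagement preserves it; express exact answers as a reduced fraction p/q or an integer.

N1=20 N2=22 N3=25 N4=87 achieved=250/957

design class (target 250/957): fixed-axis compound train
target = 250/957 in lowest terms: an exact hit needs N1·N3 = k·250 and N2·N4 = k·957 for one integer k, every count in [12, 96]; additionally prefer no 1:1 stage (N1 ≠ N2, N3 ≠ N4)
k = 1: no 1:1-free in-range split of k·250 and k·957 into factor pairs; take k = 2
k = 2: N1·N3 = 500 = 20·25, N2·N4 = 1914 = 22·87
achieved = 20·25/(22·87) = 250/957; |achieved − target| = 0 ≤ 5/1914 ✓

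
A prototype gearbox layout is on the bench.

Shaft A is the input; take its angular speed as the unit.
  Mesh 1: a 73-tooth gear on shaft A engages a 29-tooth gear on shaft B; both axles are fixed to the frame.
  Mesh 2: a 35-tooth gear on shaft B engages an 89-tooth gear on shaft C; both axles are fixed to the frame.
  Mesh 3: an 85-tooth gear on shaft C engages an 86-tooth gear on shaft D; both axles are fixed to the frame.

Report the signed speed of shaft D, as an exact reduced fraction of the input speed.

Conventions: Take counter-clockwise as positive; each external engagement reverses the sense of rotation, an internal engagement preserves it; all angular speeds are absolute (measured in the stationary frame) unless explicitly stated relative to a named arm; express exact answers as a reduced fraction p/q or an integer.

3-mesh fixed-axis compound train (all bearings frame-fixed)
mesh 1 [73T→29T]: |ω|/ω_in = 1×73/29 = 73/29, sense flips to −
mesh 2 [35T→89T]: |ω|/ω_in = (73/29)×35/89 = 2555/2581, sense flips to +
mesh 3 [85T→86T]: |ω|/ω_in = (2555/2581)×85/86 = 217175/221966, sense flips to −
signed output speed (× input speed) = -217175/221966

-217175/221966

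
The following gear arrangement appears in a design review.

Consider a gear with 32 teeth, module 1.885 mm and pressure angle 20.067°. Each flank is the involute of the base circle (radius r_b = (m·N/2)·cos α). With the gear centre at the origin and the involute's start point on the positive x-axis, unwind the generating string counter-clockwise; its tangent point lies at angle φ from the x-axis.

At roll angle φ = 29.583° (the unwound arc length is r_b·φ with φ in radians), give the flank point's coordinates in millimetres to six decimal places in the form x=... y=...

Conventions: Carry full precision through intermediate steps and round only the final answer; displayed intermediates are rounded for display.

class = single-mesh tooth geometry [base-circle involute, m = 1.885, 32T]
pitch radius r_p = m·N/2 = 1.885·32/2 = 30.160000
base radius r_b = r_p·cos α = 30.160000·cos 20.067° = 28.329048
roll angle φ = 29.583° = 0.51632075 rad
x = r_b·(cos φ + φ·sin φ) = 31.857166
y = r_b·(sin φ − φ·cos φ) = 1.265457

x=31.857166 y=1.265457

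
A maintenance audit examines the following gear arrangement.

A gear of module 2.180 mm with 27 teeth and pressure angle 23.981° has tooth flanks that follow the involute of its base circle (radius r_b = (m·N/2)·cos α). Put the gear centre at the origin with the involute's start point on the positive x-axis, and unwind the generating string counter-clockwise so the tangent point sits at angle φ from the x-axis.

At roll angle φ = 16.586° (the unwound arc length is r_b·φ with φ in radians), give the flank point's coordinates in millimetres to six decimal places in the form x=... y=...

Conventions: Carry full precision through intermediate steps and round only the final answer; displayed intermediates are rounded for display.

topology: single-mesh involute geometry — m = 2.180, N = 27
pitch radius r_p = m·N/2 = 2.180·27/2 = 29.430000
base radius r_b = r_p·cos α = 29.430000·cos 23.981° = 26.889611
roll angle φ = 16.586° = 0.28948031 rad
x = r_b·(cos φ + φ·sin φ) = 27.992777
y = r_b·(sin φ − φ·cos φ) = 0.215614

x=27.992777 y=0.215614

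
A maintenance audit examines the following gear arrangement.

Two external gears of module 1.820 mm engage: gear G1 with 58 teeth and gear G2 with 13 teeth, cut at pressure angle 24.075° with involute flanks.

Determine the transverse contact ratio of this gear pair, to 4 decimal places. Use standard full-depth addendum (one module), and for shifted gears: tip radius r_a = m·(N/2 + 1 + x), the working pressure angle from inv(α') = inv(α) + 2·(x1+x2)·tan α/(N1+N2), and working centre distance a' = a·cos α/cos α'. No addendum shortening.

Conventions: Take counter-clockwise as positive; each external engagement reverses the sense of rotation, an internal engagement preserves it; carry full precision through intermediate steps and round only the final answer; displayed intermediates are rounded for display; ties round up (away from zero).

topology: single-mesh involute geometry — m = 1.820, 58T/13T pair
base radii: r_b1 = 48.188787, r_b2 = 10.800935
tip radii: r_a1 = 54.600000, r_a2 = 13.650000
no profile shift: α' = α, a' = a
action lengths: √(r_a1²−r_b1²) = 25.671011, √(r_a2²−r_b2²) = 8.346395
base pitch p_b = π·m·cos α = 5.220329
CR = (25.671011 + 8.346395 − 64.610000·sin 24.07500°)/5.220329 = 1.467515
contact ratio ≈ 1.4675

1.4675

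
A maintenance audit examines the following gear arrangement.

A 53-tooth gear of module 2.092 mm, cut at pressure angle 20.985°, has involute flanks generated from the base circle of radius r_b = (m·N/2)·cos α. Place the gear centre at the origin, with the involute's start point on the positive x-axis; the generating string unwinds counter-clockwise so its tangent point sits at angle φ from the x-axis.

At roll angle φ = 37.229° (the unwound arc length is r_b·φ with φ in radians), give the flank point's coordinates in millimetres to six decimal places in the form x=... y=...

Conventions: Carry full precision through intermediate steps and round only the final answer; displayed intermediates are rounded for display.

topology: single-mesh involute geometry — m = 2.092, N = 53
pitch radius r_p = m·N/2 = 2.092·53/2 = 55.438000
base radius r_b = r_p·cos α = 55.438000·cos 20.985° = 51.761031
roll angle φ = 37.229° = 0.64976863 rad
x = r_b·(cos φ + φ·sin φ) = 61.561219
y = r_b·(sin φ − φ·cos φ) = 4.536386

x=61.561219 y=4.536386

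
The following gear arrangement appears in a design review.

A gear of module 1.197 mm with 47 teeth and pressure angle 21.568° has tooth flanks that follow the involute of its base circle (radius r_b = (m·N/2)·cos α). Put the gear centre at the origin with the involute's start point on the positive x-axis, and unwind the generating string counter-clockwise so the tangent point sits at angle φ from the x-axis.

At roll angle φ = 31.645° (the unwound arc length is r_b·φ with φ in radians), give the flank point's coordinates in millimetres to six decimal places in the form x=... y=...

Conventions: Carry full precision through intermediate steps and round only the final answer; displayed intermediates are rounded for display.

x=29.850749 y=1.424808

topology: single-mesh involute geometry — m = 1.197, N = 47
pitch radius r_p = m·N/2 = 1.197·47/2 = 28.129500
base radius r_b = r_p·cos α = 28.129500·cos 21.568° = 26.159927
roll angle φ = 31.645° = 0.55230944 rad
x = r_b·(cos φ + φ·sin φ) = 29.850749
y = r_b·(sin φ − φ·cos φ) = 1.424808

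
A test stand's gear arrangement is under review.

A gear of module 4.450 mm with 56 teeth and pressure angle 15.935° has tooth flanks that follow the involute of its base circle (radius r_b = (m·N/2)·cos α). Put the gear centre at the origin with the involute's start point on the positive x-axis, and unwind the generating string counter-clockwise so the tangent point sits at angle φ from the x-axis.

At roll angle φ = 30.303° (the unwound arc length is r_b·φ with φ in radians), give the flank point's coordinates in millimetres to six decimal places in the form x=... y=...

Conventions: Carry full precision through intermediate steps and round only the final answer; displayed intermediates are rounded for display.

x=135.415366 y=5.744752

single-mesh involute tooth geometry (56T wheel at module 4.450)
pitch radius r_p = m·N/2 = 4.450·56/2 = 124.600000
base radius r_b = r_p·cos α = 124.600000·cos 15.935° = 119.812093
roll angle φ = 30.303° = 0.52888712 rad
x = r_b·(cos φ + φ·sin φ) = 135.415366
y = r_b·(sin φ − φ·cos φ) = 5.744752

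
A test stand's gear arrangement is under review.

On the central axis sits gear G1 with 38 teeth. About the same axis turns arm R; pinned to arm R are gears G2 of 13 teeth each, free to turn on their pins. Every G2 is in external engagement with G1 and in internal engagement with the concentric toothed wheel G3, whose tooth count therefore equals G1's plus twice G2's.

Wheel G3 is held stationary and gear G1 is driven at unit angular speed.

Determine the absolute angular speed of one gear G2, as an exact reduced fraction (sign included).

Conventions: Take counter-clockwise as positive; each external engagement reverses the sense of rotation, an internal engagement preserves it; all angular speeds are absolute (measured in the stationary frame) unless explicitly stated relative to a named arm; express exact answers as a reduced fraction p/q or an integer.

-19/13

topology: planetary set — G1 38T / G2 13T / G3 64T, arm = carrier (Willis)
ring teeth: 38 + 2·13 = 64
38(ω_sun−ω_arm) = −64(ω_ring−ω_arm),  ω_ring = 0, ω_sun = 1
38(1−ω_arm) = −64(0−ω_arm)  ⇒  102·ω_arm = 38  ⇒  ω_arm = 19/51
sun–planet mesh: 38·(1−19/51) = −13·(ω_p−ω_arm)  ⇒  ω_p−ω_arm = -1216/663
ω_p = 19/51 − 1216/663 = -19/13
exact speed ratio = -19/13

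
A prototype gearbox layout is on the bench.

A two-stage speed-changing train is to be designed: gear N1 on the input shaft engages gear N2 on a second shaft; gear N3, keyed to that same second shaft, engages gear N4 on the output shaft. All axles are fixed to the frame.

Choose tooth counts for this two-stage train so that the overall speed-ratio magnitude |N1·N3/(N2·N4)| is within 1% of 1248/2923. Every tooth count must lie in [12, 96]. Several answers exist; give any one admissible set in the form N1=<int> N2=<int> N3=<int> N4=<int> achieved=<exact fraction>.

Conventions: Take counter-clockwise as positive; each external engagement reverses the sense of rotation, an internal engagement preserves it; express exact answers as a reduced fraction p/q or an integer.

design class (target 1248/2923): fixed-axis compound train
target = 1248/2923 in lowest terms: an exact hit needs N1·N3 = k·1248 and N2·N4 = k·2923 for one integer k, every count in [12, 96]; additionally prefer no 1:1 stage (N1 ≠ N2, N3 ≠ N4)
k = 1: N1·N3 = 1248 = 13·96, N2·N4 = 2923 = 37·79
achieved = 13·96/(37·79) = 1248/2923; |achieved − target| = 0 ≤ 312/73075 ✓

N1=13 N2=37 N3=96 N4=79 achieved=1248/2923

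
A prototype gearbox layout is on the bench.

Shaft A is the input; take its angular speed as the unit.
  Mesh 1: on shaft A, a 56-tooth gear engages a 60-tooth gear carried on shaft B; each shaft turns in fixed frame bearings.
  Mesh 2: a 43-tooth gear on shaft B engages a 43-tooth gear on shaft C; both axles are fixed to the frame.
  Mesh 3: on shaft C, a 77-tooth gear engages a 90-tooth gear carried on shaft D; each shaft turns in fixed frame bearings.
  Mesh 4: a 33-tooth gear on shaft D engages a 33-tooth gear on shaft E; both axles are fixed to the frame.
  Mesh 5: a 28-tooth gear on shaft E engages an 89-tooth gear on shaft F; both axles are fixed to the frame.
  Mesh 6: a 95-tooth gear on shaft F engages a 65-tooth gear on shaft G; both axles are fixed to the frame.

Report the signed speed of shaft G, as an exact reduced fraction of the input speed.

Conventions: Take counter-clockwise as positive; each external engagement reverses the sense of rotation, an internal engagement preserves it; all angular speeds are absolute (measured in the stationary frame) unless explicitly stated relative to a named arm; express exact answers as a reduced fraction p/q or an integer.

6-mesh fixed-axis compound train (all bearings frame-fixed)
mesh 1 [56T→60T]: |ω|/ω_in = 1×56/60 = 14/15, sense flips to −
mesh 2 [43T→43T]: |ω|/ω_in = (14/15)×43/43 = 14/15, sense flips to +
mesh 3 [77T→90T]: |ω|/ω_in = (14/15)×77/90 = 539/675, sense flips to −
mesh 4 [33T→33T]: |ω|/ω_in = (539/675)×33/33 = 539/675, sense flips to +
mesh 5 [28T→89T]: |ω|/ω_in = (539/675)×28/89 = 15092/60075, sense flips to −
mesh 6 [95T→65T]: |ω|/ω_in = (15092/60075)×95/65 = 286748/780975, sense flips to +
signed output speed (× input speed) = 286748/780975

286748/780975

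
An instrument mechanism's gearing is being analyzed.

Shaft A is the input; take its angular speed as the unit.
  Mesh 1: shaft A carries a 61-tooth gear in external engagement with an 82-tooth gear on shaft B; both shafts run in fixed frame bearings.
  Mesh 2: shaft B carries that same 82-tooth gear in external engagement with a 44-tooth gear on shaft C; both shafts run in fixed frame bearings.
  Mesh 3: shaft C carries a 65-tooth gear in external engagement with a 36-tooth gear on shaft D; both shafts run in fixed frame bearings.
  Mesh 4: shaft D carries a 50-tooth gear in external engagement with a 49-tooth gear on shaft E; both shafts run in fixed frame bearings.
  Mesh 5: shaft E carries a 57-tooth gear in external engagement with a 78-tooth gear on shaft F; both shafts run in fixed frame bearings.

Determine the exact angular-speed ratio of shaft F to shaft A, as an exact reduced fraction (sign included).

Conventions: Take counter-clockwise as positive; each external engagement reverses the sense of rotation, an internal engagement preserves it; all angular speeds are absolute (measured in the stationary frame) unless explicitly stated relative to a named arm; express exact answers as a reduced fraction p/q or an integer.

class = fixed-axis compound train [5 meshes; 5 ratios multiply, 5 sense flips]
mesh 1 [61T→82T]: running ratio 61/82, sense −
mesh 2 [82T→44T]: running ratio 61/44, sense +
mesh 3 [65T→36T]: running ratio 3965/1584, sense −
mesh 4 [50T→49T]: running ratio 99125/38808, sense +
mesh 5 [57T→78T]: running ratio 144875/77616, sense −
ω_out/ω_in = -144875/77616

-144875/77616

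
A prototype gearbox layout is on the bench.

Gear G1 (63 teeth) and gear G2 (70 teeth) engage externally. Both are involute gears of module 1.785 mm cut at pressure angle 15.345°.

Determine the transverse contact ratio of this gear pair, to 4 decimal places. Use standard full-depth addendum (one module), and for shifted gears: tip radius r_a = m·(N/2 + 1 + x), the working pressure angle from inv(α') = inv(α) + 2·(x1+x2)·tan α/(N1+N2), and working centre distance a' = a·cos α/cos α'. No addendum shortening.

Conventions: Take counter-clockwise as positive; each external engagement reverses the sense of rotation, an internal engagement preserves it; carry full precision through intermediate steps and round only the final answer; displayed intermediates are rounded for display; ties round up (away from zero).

2.1380

single-mesh involute tooth geometry (63T engaging 70T at module 1.785)
base radii: r_b1 = 54.222983, r_b2 = 60.247758
tip radii: r_a1 = 58.012500, r_a2 = 64.260000
no profile shift: α' = α, a' = a
action lengths: √(r_a1²−r_b1²) = 20.623247, √(r_a2²−r_b2²) = 22.350731
base pitch p_b = π·m·cos α = 5.407826
CR = (20.623247 + 22.350731 − 118.702500·sin 15.34500°)/5.407826 = 2.137952
contact ratio ≈ 2.1380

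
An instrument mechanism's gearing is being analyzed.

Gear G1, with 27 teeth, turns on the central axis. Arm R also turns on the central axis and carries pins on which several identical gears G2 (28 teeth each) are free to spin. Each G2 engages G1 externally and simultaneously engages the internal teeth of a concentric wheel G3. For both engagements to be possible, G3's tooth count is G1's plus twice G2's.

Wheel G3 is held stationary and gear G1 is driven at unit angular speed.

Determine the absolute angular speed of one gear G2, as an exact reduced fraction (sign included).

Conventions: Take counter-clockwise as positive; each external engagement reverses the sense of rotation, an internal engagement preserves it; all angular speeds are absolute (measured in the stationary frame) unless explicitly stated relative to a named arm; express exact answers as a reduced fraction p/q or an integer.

planetary set (27T centre, 28T on arm, 83T internal) — Willis relation
ring teeth: 27 + 2·28 = 83
27(ω_sun−ω_arm) = −83(ω_ring−ω_arm),  ω_ring = 0, ω_sun = 1
27(1−ω_arm) = −83(0−ω_arm)  ⇒  110·ω_arm = 27  ⇒  ω_arm = 27/110
sun–planet mesh: 27·(1−27/110) = −28·(ω_p−ω_arm)  ⇒  ω_p−ω_arm = -2241/3080
ω_p = 27/110 − 2241/3080 = -27/56
exact speed ratio = -27/56

-27/56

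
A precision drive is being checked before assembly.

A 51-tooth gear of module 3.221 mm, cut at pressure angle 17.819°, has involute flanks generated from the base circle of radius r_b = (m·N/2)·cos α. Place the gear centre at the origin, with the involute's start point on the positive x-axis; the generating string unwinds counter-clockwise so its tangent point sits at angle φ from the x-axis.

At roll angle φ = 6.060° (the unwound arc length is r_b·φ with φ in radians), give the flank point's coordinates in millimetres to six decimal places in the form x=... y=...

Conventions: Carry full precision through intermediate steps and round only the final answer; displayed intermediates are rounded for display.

class = single-mesh tooth geometry [base-circle involute, m = 3.221, 51T]
pitch radius r_p = m·N/2 = 3.221·51/2 = 82.135500
base radius r_b = r_p·cos α = 82.135500·cos 17.819° = 78.195293
roll angle φ = 6.060° = 0.10576695 rad
x = r_b·(cos φ + φ·sin φ) = 78.631442
y = r_b·(sin φ − φ·cos φ) = 0.030805

x=78.631442 y=0.030805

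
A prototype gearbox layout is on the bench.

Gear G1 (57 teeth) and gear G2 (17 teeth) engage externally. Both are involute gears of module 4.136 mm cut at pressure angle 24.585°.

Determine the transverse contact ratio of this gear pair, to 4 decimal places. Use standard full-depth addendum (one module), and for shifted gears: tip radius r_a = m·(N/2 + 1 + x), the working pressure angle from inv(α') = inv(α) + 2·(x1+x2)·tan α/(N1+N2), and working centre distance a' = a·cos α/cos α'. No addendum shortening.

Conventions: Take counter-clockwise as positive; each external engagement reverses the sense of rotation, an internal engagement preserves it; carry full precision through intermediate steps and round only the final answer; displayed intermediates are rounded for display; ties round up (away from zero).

1.4779

class = single-mesh tooth geometry [involute pair 57T × 17T, m = 4.136]
base radii: r_b1 = 107.189958, r_b2 = 31.968935
tip radii: r_a1 = 122.012000, r_a2 = 39.292000
no profile shift: α' = α, a' = a
action lengths: √(r_a1²−r_b1²) = 58.285856, √(r_a2²−r_b2²) = 22.844003
base pitch p_b = π·m·cos α = 11.815691
CR = (58.285856 + 22.844003 − 153.032000·sin 24.58500°)/11.815691 = 1.477866
contact ratio ≈ 1.4779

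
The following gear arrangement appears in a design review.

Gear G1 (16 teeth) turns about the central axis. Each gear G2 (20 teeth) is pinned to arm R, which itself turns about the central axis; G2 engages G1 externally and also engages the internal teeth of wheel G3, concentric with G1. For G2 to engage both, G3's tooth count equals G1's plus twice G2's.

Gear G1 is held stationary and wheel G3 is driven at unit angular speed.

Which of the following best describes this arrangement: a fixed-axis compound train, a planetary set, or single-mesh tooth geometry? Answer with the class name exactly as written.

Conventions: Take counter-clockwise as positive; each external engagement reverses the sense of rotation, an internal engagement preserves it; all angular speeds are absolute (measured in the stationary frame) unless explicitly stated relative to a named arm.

planetary set

topology: planetary set — G1 16T / G2 20T / G3 56T, arm = carrier (Willis)
classification: planetary set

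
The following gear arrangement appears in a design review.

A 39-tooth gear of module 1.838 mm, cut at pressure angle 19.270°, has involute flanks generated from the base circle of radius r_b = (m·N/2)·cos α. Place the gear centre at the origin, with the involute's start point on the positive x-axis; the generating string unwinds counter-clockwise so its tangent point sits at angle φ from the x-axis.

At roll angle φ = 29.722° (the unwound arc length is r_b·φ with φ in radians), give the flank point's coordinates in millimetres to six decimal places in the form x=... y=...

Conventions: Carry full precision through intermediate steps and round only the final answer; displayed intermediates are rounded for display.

class = single-mesh tooth geometry [base-circle involute, m = 1.838, 39T]
pitch radius r_p = m·N/2 = 1.838·39/2 = 35.841000
base radius r_b = r_p·cos α = 35.841000·cos 19.270° = 33.832968
roll angle φ = 29.722° = 0.51874676 rad
x = r_b·(cos φ + φ·sin φ) = 38.083464
y = r_b·(sin φ − φ·cos φ) = 1.532332

x=38.083464 y=1.532332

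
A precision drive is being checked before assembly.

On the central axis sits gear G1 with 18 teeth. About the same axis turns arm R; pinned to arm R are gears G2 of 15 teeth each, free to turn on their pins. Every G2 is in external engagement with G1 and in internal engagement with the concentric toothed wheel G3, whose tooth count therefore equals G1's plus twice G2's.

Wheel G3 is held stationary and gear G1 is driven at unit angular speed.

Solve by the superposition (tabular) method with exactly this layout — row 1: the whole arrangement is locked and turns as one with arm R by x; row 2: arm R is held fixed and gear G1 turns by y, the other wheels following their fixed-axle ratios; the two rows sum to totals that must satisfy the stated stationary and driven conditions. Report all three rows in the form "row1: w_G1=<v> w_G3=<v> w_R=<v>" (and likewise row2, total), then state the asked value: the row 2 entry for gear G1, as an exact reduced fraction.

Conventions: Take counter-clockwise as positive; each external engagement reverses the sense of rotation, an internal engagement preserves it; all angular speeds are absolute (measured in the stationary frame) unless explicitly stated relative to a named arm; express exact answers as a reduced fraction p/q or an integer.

recognized (axles ride arm R): planetary set, 18/15/48 teeth
superposition row 1 [locked train]: every member turns x
row 2: sun turns y, ring = −(18/48)·y, arm 0
boundary: total ω_ring = x − (18/48)·y = 0 and total ω_sun = x + y = 1  ⇒  y = 8/11, x = 3/11
row 2 ring = −(18/48)·8/11 = -3/11
totals (row 1 + row 2): sun 3/11 + 8/11 = 1, ring 3/11 + (-3/11) = 0, arm 3/11 + 0 = 3/11
asked cell (row2, sun) = 8/11

row1: w_G1=3/11 w_G3=3/11 w_R=3/11
row2: w_G1=8/11 w_G3=-3/11 w_R=0
total: w_G1=1 w_G3=0 w_R=3/11
asked value: 8/11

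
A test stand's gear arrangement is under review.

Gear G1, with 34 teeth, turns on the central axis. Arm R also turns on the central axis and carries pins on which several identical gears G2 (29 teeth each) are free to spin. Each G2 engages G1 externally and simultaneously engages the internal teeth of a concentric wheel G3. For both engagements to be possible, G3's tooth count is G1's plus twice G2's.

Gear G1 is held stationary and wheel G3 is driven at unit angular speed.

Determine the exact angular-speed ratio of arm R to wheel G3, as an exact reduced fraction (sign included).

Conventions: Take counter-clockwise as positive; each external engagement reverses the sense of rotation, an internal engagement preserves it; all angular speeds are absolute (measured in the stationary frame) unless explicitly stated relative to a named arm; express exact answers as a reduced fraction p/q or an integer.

46/63

planetary set (34T centre, 29T on arm, 92T internal) — Willis relation
ring teeth: 34 + 2·29 = 92
34(ω_sun−ω_arm) = −92(ω_ring−ω_arm),  ω_sun = 0, ω_ring = 1
34(0−ω_arm) = −92(1−ω_arm)  ⇒  126·ω_arm = 92  ⇒  ω_arm = 46/63
ω_out/ω_in = 46/63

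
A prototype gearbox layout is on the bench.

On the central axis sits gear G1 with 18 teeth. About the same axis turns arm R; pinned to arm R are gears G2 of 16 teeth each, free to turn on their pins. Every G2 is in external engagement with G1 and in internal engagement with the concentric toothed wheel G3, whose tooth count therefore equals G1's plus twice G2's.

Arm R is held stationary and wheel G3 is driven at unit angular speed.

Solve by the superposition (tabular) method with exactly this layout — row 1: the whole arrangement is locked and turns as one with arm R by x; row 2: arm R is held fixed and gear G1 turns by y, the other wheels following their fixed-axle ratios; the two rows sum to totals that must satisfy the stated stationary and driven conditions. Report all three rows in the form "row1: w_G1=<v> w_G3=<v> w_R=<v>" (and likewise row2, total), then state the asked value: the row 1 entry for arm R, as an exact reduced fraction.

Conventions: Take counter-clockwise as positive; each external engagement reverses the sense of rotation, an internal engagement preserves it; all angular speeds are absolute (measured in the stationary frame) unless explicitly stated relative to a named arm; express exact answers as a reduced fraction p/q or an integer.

recognized (axles ride arm R): planetary set, 18/16/50 teeth
row 1: whole set turns with the arm by x
superposition row 2 [arm held]: sun y, ring −(18/50)·y, arm 0
boundary: total ω_arm = x = 0 and total ω_ring = x − (18/50)·y = 1  ⇒  y = -25/9, x = 0
row 2 ring = −(18/50)·(-25/9) = 1
totals (row 1 + row 2): sun 0 + (-25/9) = -25/9, ring 0 + 1 = 1, arm 0 + 0 = 0
asked cell (row1, arm) = 0

row1: w_G1=0 w_G3=0 w_R=0
row2: w_G1=-25/9 w_G3=1 w_R=0
total: w_G1=-25/9 w_G3=1 w_R=0
asked value: 0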